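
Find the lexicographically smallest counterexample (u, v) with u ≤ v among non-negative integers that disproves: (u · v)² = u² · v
(u, v) = (1, 2)

At (0, 3): both sides equal 0, so it holds there.

Substituting (1, 2) into the claim:
LHS = (1 · 2)² = 4
RHS = 1² · 2 = 2

Since LHS ≠ RHS, this pair disproves the claim, and no lexicographically smaller pair (u ≤ v, non-negative integers) does.

For instance (1, 4) is also a counterexample (LHS = 16, RHS = 4), but it's lexicographically larger.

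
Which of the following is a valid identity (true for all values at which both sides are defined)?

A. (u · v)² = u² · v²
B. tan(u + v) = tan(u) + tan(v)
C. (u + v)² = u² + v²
A: holds — e.g. at (2, 3), both sides equal 36.
B: fails at (3, 7) — LHS = tan(10) ≈ 0.6484, RHS = tan(3) + tan(7) ≈ 0.7289.
C: fails at (2, 7) — LHS = 81, RHS = 53.

Answer: A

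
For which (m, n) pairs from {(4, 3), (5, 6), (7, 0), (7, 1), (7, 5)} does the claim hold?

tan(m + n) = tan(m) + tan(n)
Testing each pair:
(4, 3): LHS = tan(7) ≈ 0.8714, RHS = tan(3) + tan(4) ≈ 1.015 → fails
(5, 6): LHS = tan(11) ≈ -226, RHS = tan(5) + tan(6) ≈ -3.672 → fails
(7, 0): LHS = tan(7) ≈ 0.8714, RHS = tan(7) ≈ 0.8714 → holds
(7, 1): LHS = tan(8) ≈ -6.8, RHS = tan(7) + tan(1) ≈ 2.429 → fails
(7, 5): LHS = tan(12) ≈ -0.6359, RHS = tan(5) + tan(7) ≈ -2.509 → fails

1 of 5 pairs satisfies the claim.

Answer: (7, 0)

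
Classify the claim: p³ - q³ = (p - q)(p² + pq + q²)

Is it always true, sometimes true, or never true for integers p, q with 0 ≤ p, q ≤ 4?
The identity holds for every pair in the range. For instance at (p, q) = (3, 0): both sides equal 27.

Answer: Always true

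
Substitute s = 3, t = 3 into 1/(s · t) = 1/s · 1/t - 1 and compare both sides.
LHS = 1/(3 · 3) = 1/9
RHS = 1/3 · 1/3 - 1 = -8/9

LHS ≠ RHS, so the equation does not hold here.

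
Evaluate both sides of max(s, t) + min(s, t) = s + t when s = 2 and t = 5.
LHS = max(2, 5) + min(2, 5) = 7
RHS = 2 + 5 = 7

LHS = RHS: the two sides agree.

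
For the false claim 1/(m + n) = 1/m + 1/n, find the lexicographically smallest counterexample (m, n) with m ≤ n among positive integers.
(m, n) = (1, 1)

Substituting (1, 1) into the claim:
LHS = 1/(1 + 1) = 1/2
RHS = 1/1 + 1/1 = 2

Since LHS ≠ RHS, this pair disproves the claim, and no lexicographically smaller pair (m ≤ n, positive integers) does.

For instance (7, 7) is also a counterexample (LHS = 1/14, RHS = 2/7), but it's lexicographically larger.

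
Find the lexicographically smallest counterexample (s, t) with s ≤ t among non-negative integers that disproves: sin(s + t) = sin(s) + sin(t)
(s, t) = (1, 1)

Substituting (1, 1) into the claim:
LHS = sin(1 + 1) = sin(2) ≈ 0.9093
RHS = sin(1) + sin(1) = 2·sin(1) ≈ 1.683

Since LHS ≠ RHS, this pair disproves the claim, and no lexicographically smaller pair (s ≤ t, non-negative integers) does.

For instance (3, 5) is also a counterexample (LHS = sin(8) ≈ 0.9894, RHS = sin(5) + sin(3) ≈ -0.8178), but it's lexicographically larger.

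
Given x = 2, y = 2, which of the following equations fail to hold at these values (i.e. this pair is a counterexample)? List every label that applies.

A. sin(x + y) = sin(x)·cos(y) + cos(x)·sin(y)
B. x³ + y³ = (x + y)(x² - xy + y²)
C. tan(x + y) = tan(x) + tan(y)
Evaluating each claim at the given values:
A. LHS = sin(4) ≈ -0.7568, RHS = 2·sin(2)·cos(2) ≈ -0.7568 → holds here (LHS = RHS)
B. LHS = 16, RHS = 16 → holds here (LHS = RHS)
C. LHS = tan(4) ≈ 1.158, RHS = 2·tan(2) ≈ -4.37 → fails here (LHS ≠ RHS)

Answer: C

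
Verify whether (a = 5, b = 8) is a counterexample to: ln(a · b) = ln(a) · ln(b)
Yes

Substituting a = 5, b = 8:
LHS = ln(5 · 8) = ln(40) ≈ 3.689
RHS = ln(5) · ln(8) ≈ 3.347

Since LHS ≠ RHS, this pair disproves the claim.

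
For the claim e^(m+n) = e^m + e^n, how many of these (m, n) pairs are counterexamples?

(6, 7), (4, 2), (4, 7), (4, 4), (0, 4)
Testing each pair:
(6, 7): LHS = e^13 ≈ 442413.4, RHS = e^6 + e^7 ≈ 1500 → counterexample
(4, 2): LHS = e^6 ≈ 403.4, RHS = e^2 + e^4 ≈ 61.99 → counterexample
(4, 7): LHS = e^11 ≈ 59874.1, RHS = e^4 + e^7 ≈ 1151 → counterexample
(4, 4): LHS = e^8 ≈ 2981, RHS = 2·e^4 ≈ 109.2 → counterexample
(0, 4): LHS = e^4 ≈ 54.6, RHS = 1 + e^4 ≈ 55.6 → counterexample

That makes 5 counterexamples.

Answer: 5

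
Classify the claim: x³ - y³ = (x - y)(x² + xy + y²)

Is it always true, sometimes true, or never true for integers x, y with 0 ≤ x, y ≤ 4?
Always true

The identity holds for every pair in the range. For instance at (x, y) = (4, 3): both sides equal 37.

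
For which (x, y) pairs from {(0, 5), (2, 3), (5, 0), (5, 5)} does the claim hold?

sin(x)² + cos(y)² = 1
Testing each pair:
(0, 5): LHS = cos(5)² ≈ 0.08046, RHS = 1 → fails
(2, 3): LHS = sin(2)² + cos(3)² ≈ 1.807, RHS = 1 → fails
(5, 0): LHS = sin(5)² + 1 ≈ 1.92, RHS = 1 → fails
(5, 5): LHS = cos(5)² + sin(5)² = 1, RHS = 1 → holds

1 of 4 pairs satisfies the claim.

Answer: (5, 5)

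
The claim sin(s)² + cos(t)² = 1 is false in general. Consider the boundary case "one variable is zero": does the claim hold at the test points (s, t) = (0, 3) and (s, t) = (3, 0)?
No, fails at both test points

At (0, 3): LHS = cos(3)² ≈ 0.9801 ≠ RHS = 1
At (3, 0): LHS = sin(3)² + 1 ≈ 1.02 ≠ RHS = 1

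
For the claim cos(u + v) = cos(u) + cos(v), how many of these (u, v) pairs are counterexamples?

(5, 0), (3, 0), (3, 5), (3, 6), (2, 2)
Testing each pair:
(5, 0): LHS = cos(5) ≈ 0.2837, RHS = cos(5) + 1 ≈ 1.284 → counterexample
(3, 0): LHS = cos(3) ≈ -0.99, RHS = cos(3) + 1 ≈ 0.01001 → counterexample
(3, 5): LHS = cos(8) ≈ -0.1455, RHS = cos(3) + cos(5) ≈ -0.7063 → counterexample
(3, 6): LHS = cos(9) ≈ -0.9111, RHS = cos(3) + cos(6) ≈ -0.02982 → counterexample
(2, 2): LHS = cos(4) ≈ -0.6536, RHS = 2·cos(2) ≈ -0.8323 → counterexample

That makes 5 counterexamples.

Answer: 5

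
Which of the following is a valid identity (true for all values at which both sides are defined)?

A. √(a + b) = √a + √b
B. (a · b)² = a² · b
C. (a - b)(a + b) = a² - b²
C

A: fails at (2, 3) — LHS = √(5) ≈ 2.236, RHS = √(2) + √(3) ≈ 3.146.
B: fails at (2, 3) — LHS = 36, RHS = 12.
C: holds — e.g. at (5, 8), both sides equal -39.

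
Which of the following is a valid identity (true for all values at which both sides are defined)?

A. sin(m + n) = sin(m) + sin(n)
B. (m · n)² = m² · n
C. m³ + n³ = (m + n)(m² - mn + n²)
A: fails at (4, 4) — LHS = sin(8) ≈ 0.9894, RHS = 2·sin(4) ≈ -1.514.
B: fails at (1, 3) — LHS = 9, RHS = 3.
C: holds — e.g. at (1, 2), both sides equal 9.

Answer: C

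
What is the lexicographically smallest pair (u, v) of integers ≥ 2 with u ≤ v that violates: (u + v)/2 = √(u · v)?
(u, v) = (2, 3)

At (2, 2): both sides equal 2, so it holds there.

Substituting (2, 3) into the claim:
LHS = (2 + 3)/2 = 5/2
RHS = √(2 · 3) = √(6) ≈ 2.449

Since LHS ≠ RHS, this pair disproves the claim, and no lexicographically smaller pair (u ≤ v, integers ≥ 2) does.

For instance (7, 8) is also a counterexample (LHS = 15/2, RHS = 2·√(14) ≈ 7.483), but it's lexicographically larger.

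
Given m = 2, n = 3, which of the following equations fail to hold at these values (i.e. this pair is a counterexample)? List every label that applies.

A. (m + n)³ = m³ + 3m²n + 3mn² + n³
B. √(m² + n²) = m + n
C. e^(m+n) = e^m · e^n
Evaluating each claim at the given values:
A. LHS = 125, RHS = 125 → holds here (LHS = RHS)
B. LHS = √(13) ≈ 3.606, RHS = 5 → fails here (LHS ≠ RHS)
C. LHS = e^5 ≈ 148.4, RHS = e^5 ≈ 148.4 → holds here (LHS = RHS)

Answer: B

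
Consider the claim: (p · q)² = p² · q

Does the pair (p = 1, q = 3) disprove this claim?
Substituting p = 1, q = 3:
LHS = (1 · 3)² = 9
RHS = 1² · 3 = 3

Since LHS ≠ RHS, this pair disproves the claim.

Answer: Yes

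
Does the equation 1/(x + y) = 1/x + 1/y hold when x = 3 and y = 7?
Fails

Substituting x = 3, y = 7:

LHS = 1/(3 + 7) = 1/10
RHS = 1/3 + 1/7 = 10/21

LHS ≠ RHS, so the equation does not hold at this point.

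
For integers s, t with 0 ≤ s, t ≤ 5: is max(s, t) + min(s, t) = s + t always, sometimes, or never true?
Always true

The identity holds for every pair in the range. For instance at (s, t) = (1, 4): both sides equal 5.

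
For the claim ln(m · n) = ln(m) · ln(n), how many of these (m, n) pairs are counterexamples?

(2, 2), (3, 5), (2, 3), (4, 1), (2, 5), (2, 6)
Testing each pair:
(2, 2): LHS = ln(4) ≈ 1.386, RHS = ln(2)² ≈ 0.4805 → counterexample
(3, 5): LHS = ln(15) ≈ 2.708, RHS = ln(3)·ln(5) ≈ 1.768 → counterexample
(2, 3): LHS = ln(6) ≈ 1.792, RHS = ln(2)·ln(3) ≈ 0.7615 → counterexample
(4, 1): LHS = ln(4) ≈ 1.386, RHS = 0 → counterexample
(2, 5): LHS = ln(10) ≈ 2.303, RHS = ln(2)·ln(5) ≈ 1.116 → counterexample
(2, 6): LHS = ln(12) ≈ 2.485, RHS = ln(2)·ln(6) ≈ 1.242 → counterexample

That makes 6 counterexamples.

Answer: 6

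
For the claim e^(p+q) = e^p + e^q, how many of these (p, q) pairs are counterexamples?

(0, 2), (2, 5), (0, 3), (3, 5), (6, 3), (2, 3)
Testing each pair:
(0, 2): LHS = e^2 ≈ 7.389, RHS = 1 + e^2 ≈ 8.389 → counterexample
(2, 5): LHS = e^7 ≈ 1097, RHS = e^2 + e^5 ≈ 155.8 → counterexample
(0, 3): LHS = e^3 ≈ 20.09, RHS = 1 + e^3 ≈ 21.09 → counterexample
(3, 5): LHS = e^8 ≈ 2981, RHS = e^3 + e^5 ≈ 168.5 → counterexample
(6, 3): LHS = e^9 ≈ 8103, RHS = e^3 + e^6 ≈ 423.5 → counterexample
(2, 3): LHS = e^5 ≈ 148.4, RHS = e^2 + e^3 ≈ 27.47 → counterexample

That makes 6 counterexamples.

Answer: 6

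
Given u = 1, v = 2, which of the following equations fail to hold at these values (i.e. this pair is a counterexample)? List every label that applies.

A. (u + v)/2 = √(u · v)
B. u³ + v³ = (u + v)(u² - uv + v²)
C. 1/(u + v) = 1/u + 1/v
Evaluating each claim at the given values:
A. LHS = 3/2, RHS = √(2) ≈ 1.414 → fails here (LHS ≠ RHS)
B. LHS = 9, RHS = 9 → holds here (LHS = RHS)
C. LHS = 1/3, RHS = 3/2 → fails here (LHS ≠ RHS)

Answer: A, C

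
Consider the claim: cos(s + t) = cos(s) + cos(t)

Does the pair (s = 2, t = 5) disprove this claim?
Substituting s = 2, t = 5:
LHS = cos(2 + 5) = cos(7) ≈ 0.7539
RHS = cos(2) + cos(5) ≈ -0.1325

Since LHS ≠ RHS, this pair disproves the claim.

Answer: Yes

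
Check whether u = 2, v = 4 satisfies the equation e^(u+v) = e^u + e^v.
Substituting u = 2, v = 4:

LHS = e^(2+4) = e^6 ≈ 403.4
RHS = e^2 + e^4 ≈ 61.99

LHS ≠ RHS, so the equation does not hold at this point.

Answer: Fails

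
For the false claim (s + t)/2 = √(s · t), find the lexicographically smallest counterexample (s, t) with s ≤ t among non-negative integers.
(s, t) = (0, 1)

Substituting (0, 1) into the claim:
LHS = (0 + 1)/2 = 1/2
RHS = √(0 · 1) = 0

Since LHS ≠ RHS, this pair disproves the claim, and no lexicographically smaller pair (s ≤ t, non-negative integers) does.

For instance (1, 5) is also a counterexample (LHS = 3, RHS = √(5) ≈ 2.236), but it's lexicographically larger.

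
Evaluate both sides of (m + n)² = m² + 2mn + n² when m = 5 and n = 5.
LHS = (5 + 5)² = 100
RHS = 5² + 2·5·5 + 5² = 100

LHS = RHS: the two sides agree.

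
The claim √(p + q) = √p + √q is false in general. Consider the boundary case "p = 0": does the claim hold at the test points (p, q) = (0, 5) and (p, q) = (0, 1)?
At (0, 5): LHS = √(5) ≈ 2.236, RHS = √(5) ≈ 2.236 → equal
At (0, 1): LHS = 1, RHS = 1 → equal

So the claim does hold at both of these boundary points, even though it is not an identity.

Answer: Yes, holds at both test points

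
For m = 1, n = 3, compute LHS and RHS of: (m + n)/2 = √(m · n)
LHS = (1 + 3)/2 = 2
RHS = √(1 · 3) = √(3) ≈ 1.732

LHS ≠ RHS (they differ by about 0.2679), so the equation does not hold here.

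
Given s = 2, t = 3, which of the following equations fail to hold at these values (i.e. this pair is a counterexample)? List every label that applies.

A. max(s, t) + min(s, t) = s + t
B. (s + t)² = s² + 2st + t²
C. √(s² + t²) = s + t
C

Evaluating each claim at the given values:
A. LHS = 5, RHS = 5 → holds here (LHS = RHS)
B. LHS = 25, RHS = 25 → holds here (LHS = RHS)
C. LHS = √(13) ≈ 3.606, RHS = 5 → fails here (LHS ≠ RHS)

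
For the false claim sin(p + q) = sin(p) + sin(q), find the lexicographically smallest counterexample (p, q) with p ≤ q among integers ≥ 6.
(p, q) = (6, 6)

Substituting (6, 6) into the claim:
LHS = sin(6 + 6) = sin(12) ≈ -0.5366
RHS = sin(6) + sin(6) = 2·sin(6) ≈ -0.5588

Since LHS ≠ RHS, this pair disproves the claim, and no lexicographically smaller pair (p ≤ q, integers ≥ 6) does.

For instance (12, 13) is also a counterexample (LHS = sin(25) ≈ -0.1324, RHS = sin(12) + sin(13) ≈ -0.1164), but it's lexicographically larger.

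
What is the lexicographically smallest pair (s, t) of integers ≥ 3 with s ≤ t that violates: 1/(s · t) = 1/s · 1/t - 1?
(s, t) = (3, 3)

Substituting (3, 3) into the claim:
LHS = 1/(3 · 3) = 1/9
RHS = 1/3 · 1/3 - 1 = -8/9

Since LHS ≠ RHS, this pair disproves the claim, and no lexicographically smaller pair (s ≤ t, integers ≥ 3) does.

For instance (4, 6) is also a counterexample (LHS = 1/24, RHS = -23/24), but it's lexicographically larger.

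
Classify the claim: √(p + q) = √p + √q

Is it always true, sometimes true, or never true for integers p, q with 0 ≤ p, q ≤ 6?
Sometimes true

It holds at (p, q) = (0, 0) (both sides equal 0), but fails at (p, q) = (1, 3) (LHS = 2, RHS = 1 + √(3) ≈ 2.732).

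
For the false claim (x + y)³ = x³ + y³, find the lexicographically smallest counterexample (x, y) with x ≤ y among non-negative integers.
At (0, 1): both sides equal 1, so it holds there.
At (0, 7): both sides equal 343, so it holds there.

Substituting (1, 1) into the claim:
LHS = (1 + 1)³ = 8
RHS = 1³ + 1³ = 2

Since LHS ≠ RHS, this pair disproves the claim, and no lexicographically smaller pair (x ≤ y, non-negative integers) does.

For instance (3, 3) is also a counterexample (LHS = 216, RHS = 54), but it's lexicographically larger.

Answer: (x, y) = (1, 1)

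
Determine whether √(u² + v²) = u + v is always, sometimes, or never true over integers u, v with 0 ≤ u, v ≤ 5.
It holds at (u, v) = (2, 0) (both sides equal 2), but fails at (u, v) = (4, 5) (LHS = √(41) ≈ 6.403, RHS = 9).

Answer: Sometimes true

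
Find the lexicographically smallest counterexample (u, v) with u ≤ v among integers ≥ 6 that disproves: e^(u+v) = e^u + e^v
Substituting (6, 6) into the claim:
LHS = e^(6+6) = e^12 ≈ 162754.8
RHS = e^6 + e^6 = 2·e^6 ≈ 806.9

Since LHS ≠ RHS, this pair disproves the claim, and no lexicographically smaller pair (u ≤ v, integers ≥ 6) does.

For instance (7, 9) is also a counterexample (LHS = e^16 ≈ 8886110.5, RHS = e^7 + e^9 ≈ 9200), but it's lexicographically larger.

Answer: (u, v) = (6, 6)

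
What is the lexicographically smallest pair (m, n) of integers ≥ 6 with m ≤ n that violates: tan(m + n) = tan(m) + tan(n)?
(m, n) = (6, 6)

Substituting (6, 6) into the claim:
LHS = tan(6 + 6) = tan(12) ≈ -0.6359
RHS = tan(6) + tan(6) = 2·tan(6) ≈ -0.582

Since LHS ≠ RHS, this pair disproves the claim, and no lexicographically smaller pair (m ≤ n, integers ≥ 6) does.

For instance (9, 11) is also a counterexample (LHS = tan(20) ≈ 2.237, RHS = tan(11) + tan(9) ≈ -226.4), but it's lexicographically larger.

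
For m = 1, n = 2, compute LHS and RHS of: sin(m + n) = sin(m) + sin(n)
LHS = sin(1 + 2) = sin(3) ≈ 0.1411
RHS = sin(1) + sin(2) ≈ 1.751

LHS ≠ RHS (they differ by about 1.61), so the equation does not hold here.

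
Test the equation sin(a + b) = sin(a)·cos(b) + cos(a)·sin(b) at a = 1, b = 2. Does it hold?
Holds

Substituting a = 1, b = 2:

LHS = sin(1 + 2) = sin(3) ≈ 0.1411
RHS = sin(1)·cos(2) + cos(1)·sin(2) = sin(1)·cos(2) + sin(2)·cos(1) ≈ 0.1411

LHS = RHS, so the equation holds at this point.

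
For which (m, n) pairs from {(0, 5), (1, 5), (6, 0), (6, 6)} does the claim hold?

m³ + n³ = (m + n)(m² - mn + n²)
Testing each pair:
(0, 5): LHS = 125, RHS = 125 → holds
(1, 5): LHS = 126, RHS = 126 → holds
(6, 0): LHS = 216, RHS = 216 → holds
(6, 6): LHS = 432, RHS = 432 → holds

Every pair satisfies the claim.

Answer: All pairs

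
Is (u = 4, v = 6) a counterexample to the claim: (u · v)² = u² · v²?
Substituting u = 4, v = 6:
LHS = (4 · 6)² = 576
RHS = 4² · 6² = 576

The sides agree, so this pair does not disprove the claim.

Answer: No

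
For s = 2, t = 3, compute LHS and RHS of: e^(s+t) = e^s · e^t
LHS = e^(2+3) = e^5 ≈ 148.4
RHS = e^2 · e^3 = e^5 ≈ 148.4

LHS = RHS: the two sides agree.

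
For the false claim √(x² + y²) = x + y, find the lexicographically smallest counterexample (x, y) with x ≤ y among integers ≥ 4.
(x, y) = (4, 4)

Substituting (4, 4) into the claim:
LHS = √(4² + 4²) = 4·√(2) ≈ 5.657
RHS = 4 + 4 = 8

Since LHS ≠ RHS, this pair disproves the claim, and no lexicographically smaller pair (x ≤ y, integers ≥ 4) does.

For instance (10, 11) is also a counterexample (LHS = √(221) ≈ 14.87, RHS = 21), but it's lexicographically larger.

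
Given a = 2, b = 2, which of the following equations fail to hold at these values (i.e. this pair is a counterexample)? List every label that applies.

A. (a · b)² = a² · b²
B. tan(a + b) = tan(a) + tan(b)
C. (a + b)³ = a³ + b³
B, C

Evaluating each claim at the given values:
A. LHS = 16, RHS = 16 → holds here (LHS = RHS)
B. LHS = tan(4) ≈ 1.158, RHS = 2·tan(2) ≈ -4.37 → fails here (LHS ≠ RHS)
C. LHS = 64, RHS = 16 → fails here (LHS ≠ RHS)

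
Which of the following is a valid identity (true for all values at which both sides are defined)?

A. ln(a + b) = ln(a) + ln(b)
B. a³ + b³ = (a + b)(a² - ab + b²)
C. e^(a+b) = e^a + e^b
A: fails at (1, 2) — LHS = ln(3) ≈ 1.099, RHS = ln(2) ≈ 0.6931.
B: holds — e.g. at (1, 3), both sides equal 28.
C: fails at (2, 4) — LHS = e^6 ≈ 403.4, RHS = e^2 + e^4 ≈ 61.99.

Answer: B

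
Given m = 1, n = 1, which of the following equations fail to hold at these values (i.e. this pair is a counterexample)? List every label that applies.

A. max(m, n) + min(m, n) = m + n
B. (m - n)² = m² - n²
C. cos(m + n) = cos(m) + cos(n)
Evaluating each claim at the given values:
A. LHS = 2, RHS = 2 → holds here (LHS = RHS)
B. LHS = 0, RHS = 0 → holds here (LHS = RHS)
C. LHS = cos(2) ≈ -0.4161, RHS = 2·cos(1) ≈ 1.081 → fails here (LHS ≠ RHS)

Answer: C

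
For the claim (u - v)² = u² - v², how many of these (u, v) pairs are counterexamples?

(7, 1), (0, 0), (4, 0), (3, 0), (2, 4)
2

Testing each pair:
(7, 1): LHS = 36, RHS = 48 → counterexample
(0, 0): LHS = 0, RHS = 0 → satisfies claim
(4, 0): LHS = 16, RHS = 16 → satisfies claim
(3, 0): LHS = 9, RHS = 9 → satisfies claim
(2, 4): LHS = 4, RHS = -12 → counterexample

That makes 2 counterexamples.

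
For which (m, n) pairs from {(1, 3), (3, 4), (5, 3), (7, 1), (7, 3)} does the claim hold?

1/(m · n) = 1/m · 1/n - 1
Testing each pair:
(1, 3): LHS = 1/3, RHS = -2/3 → fails
(3, 4): LHS = 1/12, RHS = -11/12 → fails
(5, 3): LHS = 1/15, RHS = -14/15 → fails
(7, 1): LHS = 1/7, RHS = -6/7 → fails
(7, 3): LHS = 1/21, RHS = -20/21 → fails

No pair satisfies the claim.

Answer: None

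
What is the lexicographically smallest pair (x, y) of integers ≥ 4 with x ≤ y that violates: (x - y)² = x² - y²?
(x, y) = (4, 5)

At (4, 4): both sides equal 0, so it holds there.

Substituting (4, 5) into the claim:
LHS = (4 - 5)² = 1
RHS = 4² - 5² = -9

Since LHS ≠ RHS, this pair disproves the claim, and no lexicographically smaller pair (x ≤ y, integers ≥ 4) does.

For instance (8, 9) is also a counterexample (LHS = 1, RHS = -17), but it's lexicographically larger.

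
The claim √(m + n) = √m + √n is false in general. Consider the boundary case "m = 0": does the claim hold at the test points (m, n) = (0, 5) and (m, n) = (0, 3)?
Yes, holds at both test points

At (0, 5): LHS = √(5) ≈ 2.236, RHS = √(5) ≈ 2.236 → equal
At (0, 3): LHS = √(3) ≈ 1.732, RHS = √(3) ≈ 1.732 → equal

So the claim does hold at both of these boundary points, even though it is not an identity.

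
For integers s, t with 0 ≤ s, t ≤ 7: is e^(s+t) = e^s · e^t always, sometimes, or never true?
The identity holds for every pair in the range. For instance at (s, t) = (2, 5): both sides equal e^7 ≈ 1097.

Answer: Always true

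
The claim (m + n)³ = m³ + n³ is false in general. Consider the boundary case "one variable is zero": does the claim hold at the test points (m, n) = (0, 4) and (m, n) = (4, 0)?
At (0, 4): LHS = 64, RHS = 64 → equal
At (4, 0): LHS = 64, RHS = 64 → equal

So the claim does hold at both of these boundary points, even though it is not an identity.

Answer: Yes, holds at both test points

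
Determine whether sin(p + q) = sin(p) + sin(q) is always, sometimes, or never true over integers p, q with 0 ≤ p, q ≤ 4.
It holds at (p, q) = (1, 0) (both sides equal sin(1) ≈ 0.8415), but fails at (p, q) = (1, 2) (LHS = sin(3) ≈ 0.1411, RHS = sin(1) + sin(2) ≈ 1.751).

Answer: Sometimes true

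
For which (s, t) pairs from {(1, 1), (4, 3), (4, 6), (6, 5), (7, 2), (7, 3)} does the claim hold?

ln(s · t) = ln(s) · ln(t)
Testing each pair:
(1, 1): LHS = 0, RHS = 0 → holds
(4, 3): LHS = ln(12) ≈ 2.485, RHS = ln(3)·ln(4) ≈ 1.523 → fails
(4, 6): LHS = ln(24) ≈ 3.178, RHS = ln(4)·ln(6) ≈ 2.484 → fails
(6, 5): LHS = ln(30) ≈ 3.401, RHS = ln(5)·ln(6) ≈ 2.884 → fails
(7, 2): LHS = ln(14) ≈ 2.639, RHS = ln(2)·ln(7) ≈ 1.349 → fails
(7, 3): LHS = ln(21) ≈ 3.045, RHS = ln(3)·ln(7) ≈ 2.138 → fails

1 of 6 pairs satisfies the claim.

Answer: (1, 1)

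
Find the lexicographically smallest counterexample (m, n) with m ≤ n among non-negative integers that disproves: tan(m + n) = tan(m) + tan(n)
(m, n) = (1, 1)

Substituting (1, 1) into the claim:
LHS = tan(1 + 1) = tan(2) ≈ -2.185
RHS = tan(1) + tan(1) = 2·tan(1) ≈ 3.115

Since LHS ≠ RHS, this pair disproves the claim, and no lexicographically smaller pair (m ≤ n, non-negative integers) does.

For instance (1, 4) is also a counterexample (LHS = tan(5) ≈ -3.381, RHS = tan(4) + tan(1) ≈ 2.715), but it's lexicographically larger.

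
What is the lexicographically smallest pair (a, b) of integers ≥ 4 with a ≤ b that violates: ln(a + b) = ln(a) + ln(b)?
(a, b) = (4, 4)

Substituting (4, 4) into the claim:
LHS = ln(4 + 4) = ln(8) ≈ 2.079
RHS = ln(4) + ln(4) = 2·ln(4) ≈ 2.773

Since LHS ≠ RHS, this pair disproves the claim, and no lexicographically smaller pair (a ≤ b, integers ≥ 4) does.

For instance (9, 9) is also a counterexample (LHS = ln(18) ≈ 2.89, RHS = 2·ln(9) ≈ 4.394), but it's lexicographically larger.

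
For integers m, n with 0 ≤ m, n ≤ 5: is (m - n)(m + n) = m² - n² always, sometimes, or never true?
The identity holds for every pair in the range. For instance at (m, n) = (0, 4): both sides equal -16.

Answer: Always true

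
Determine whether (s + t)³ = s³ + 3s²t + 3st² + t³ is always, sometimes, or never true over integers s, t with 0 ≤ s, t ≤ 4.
The identity holds for every pair in the range. For instance at (s, t) = (4, 0): both sides equal 64.

Answer: Always true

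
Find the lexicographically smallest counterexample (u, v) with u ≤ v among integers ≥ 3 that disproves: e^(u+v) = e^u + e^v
Substituting (3, 3) into the claim:
LHS = e^(3+3) = e^6 ≈ 403.4
RHS = e^3 + e^3 = 2·e^3 ≈ 40.17

Since LHS ≠ RHS, this pair disproves the claim, and no lexicographically smaller pair (u ≤ v, integers ≥ 3) does.

For instance (4, 9) is also a counterexample (LHS = e^13 ≈ 442413.4, RHS = e^4 + e^9 ≈ 8158), but it's lexicographically larger.

Answer: (u, v) = (3, 3)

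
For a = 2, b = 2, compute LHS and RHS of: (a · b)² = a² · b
LHS = (2 · 2)² = 16
RHS = 2² · 2 = 8

LHS ≠ RHS, so the equation does not hold here.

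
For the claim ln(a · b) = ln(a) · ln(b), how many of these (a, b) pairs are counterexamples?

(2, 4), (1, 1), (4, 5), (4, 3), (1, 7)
4

Testing each pair:
(2, 4): LHS = ln(8) ≈ 2.079, RHS = ln(2)·ln(4) ≈ 0.9609 → counterexample
(1, 1): LHS = 0, RHS = 0 → satisfies claim
(4, 5): LHS = ln(20) ≈ 2.996, RHS = ln(4)·ln(5) ≈ 2.231 → counterexample
(4, 3): LHS = ln(12) ≈ 2.485, RHS = ln(3)·ln(4) ≈ 1.523 → counterexample
(1, 7): LHS = ln(7) ≈ 1.946, RHS = 0 → counterexample

That makes 4 counterexamples.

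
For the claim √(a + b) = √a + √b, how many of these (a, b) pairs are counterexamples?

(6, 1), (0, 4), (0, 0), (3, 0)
Testing each pair:
(6, 1): LHS = √(7) ≈ 2.646, RHS = 1 + √(6) ≈ 3.449 → counterexample
(0, 4): LHS = 2, RHS = 2 → satisfies claim
(0, 0): LHS = 0, RHS = 0 → satisfies claim
(3, 0): LHS = √(3) ≈ 1.732, RHS = √(3) ≈ 1.732 → satisfies claim

That makes 1 counterexample.

Answer: 1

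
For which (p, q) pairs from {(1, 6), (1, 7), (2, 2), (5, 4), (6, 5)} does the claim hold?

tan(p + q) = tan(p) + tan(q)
None

Testing each pair:
(1, 6): LHS = tan(7) ≈ 0.8714, RHS = tan(6) + tan(1) ≈ 1.266 → fails
(1, 7): LHS = tan(8) ≈ -6.8, RHS = tan(7) + tan(1) ≈ 2.429 → fails
(2, 2): LHS = tan(4) ≈ 1.158, RHS = 2·tan(2) ≈ -4.37 → fails
(5, 4): LHS = tan(9) ≈ -0.4523, RHS = tan(5) + tan(4) ≈ -2.223 → fails
(6, 5): LHS = tan(11) ≈ -226, RHS = tan(5) + tan(6) ≈ -3.672 → fails

No pair satisfies the claim.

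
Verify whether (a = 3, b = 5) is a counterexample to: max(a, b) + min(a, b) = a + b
Substituting a = 3, b = 5:
LHS = max(3, 5) + min(3, 5) = 8
RHS = 3 + 5 = 8

The sides agree, so this pair does not disprove the claim.

Answer: No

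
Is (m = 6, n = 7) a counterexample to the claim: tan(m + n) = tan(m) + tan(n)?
Substituting m = 6, n = 7:
LHS = tan(6 + 7) = tan(13) ≈ 0.463
RHS = tan(6) + tan(7) ≈ 0.5804

Since LHS ≠ RHS, this pair disproves the claim.

Answer: Yes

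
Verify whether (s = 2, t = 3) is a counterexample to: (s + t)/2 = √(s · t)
Substituting s = 2, t = 3:
LHS = (2 + 3)/2 = 5/2
RHS = √(2 · 3) = √(6) ≈ 2.449

Since LHS ≠ RHS, this pair disproves the claim.

Answer: Yes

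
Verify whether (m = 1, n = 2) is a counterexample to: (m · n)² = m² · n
Yes

Substituting m = 1, n = 2:
LHS = (1 · 2)² = 4
RHS = 1² · 2 = 2

Since LHS ≠ RHS, this pair disproves the claim.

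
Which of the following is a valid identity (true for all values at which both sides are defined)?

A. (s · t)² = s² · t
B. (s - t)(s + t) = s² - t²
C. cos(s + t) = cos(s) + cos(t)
A: fails at (2, 5) — LHS = 100, RHS = 20.
B: holds — e.g. at (2, 3), both sides equal -5.
C: fails at (1, 2) — LHS = cos(3) ≈ -0.99, RHS = cos(2) + cos(1) ≈ 0.1242.

Answer: B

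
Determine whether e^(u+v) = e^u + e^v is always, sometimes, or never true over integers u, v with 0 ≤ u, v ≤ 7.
Never true

The claim fails for every pair in the range. For instance at (u, v) = (7, 0): LHS = e^7 ≈ 1097, RHS = 1 + e^7 ≈ 1098.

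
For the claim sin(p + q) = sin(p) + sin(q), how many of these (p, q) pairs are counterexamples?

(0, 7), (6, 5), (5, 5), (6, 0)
2

Testing each pair:
(0, 7): LHS = sin(7) ≈ 0.657, RHS = sin(7) ≈ 0.657 → satisfies claim
(6, 5): LHS = sin(11) ≈ -1, RHS = sin(5) + sin(6) ≈ -1.238 → counterexample
(5, 5): LHS = sin(10) ≈ -0.544, RHS = 2·sin(5) ≈ -1.918 → counterexample
(6, 0): LHS = sin(6) ≈ -0.2794, RHS = sin(6) ≈ -0.2794 → satisfies claim

That makes 2 counterexamples.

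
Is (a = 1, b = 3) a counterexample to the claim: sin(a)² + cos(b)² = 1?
Yes

Substituting a = 1, b = 3:
LHS = sin(1)² + cos(3)² ≈ 1.688
RHS = 1

Since LHS ≠ RHS, this pair disproves the claim.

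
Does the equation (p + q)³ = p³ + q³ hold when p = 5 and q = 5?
Substituting p = 5, q = 5:

LHS = (5 + 5)³ = 1000
RHS = 5³ + 5³ = 250

LHS ≠ RHS, so the equation does not hold at this point.

Answer: Fails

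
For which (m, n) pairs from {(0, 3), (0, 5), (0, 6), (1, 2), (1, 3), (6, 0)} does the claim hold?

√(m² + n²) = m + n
(0, 3), (0, 5), (0, 6), (6, 0)

Testing each pair:
(0, 3): LHS = 3, RHS = 3 → holds
(0, 5): LHS = 5, RHS = 5 → holds
(0, 6): LHS = 6, RHS = 6 → holds
(1, 2): LHS = √(5) ≈ 2.236, RHS = 3 → fails
(1, 3): LHS = √(10) ≈ 3.162, RHS = 4 → fails
(6, 0): LHS = 6, RHS = 6 → holds

4 of 6 pairs satisfy the claim.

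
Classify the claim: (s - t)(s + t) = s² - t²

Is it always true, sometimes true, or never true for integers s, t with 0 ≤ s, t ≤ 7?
Always true

The identity holds for every pair in the range. For instance at (s, t) = (2, 0): both sides equal 4.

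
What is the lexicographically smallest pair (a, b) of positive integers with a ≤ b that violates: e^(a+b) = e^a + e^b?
(a, b) = (1, 1)

Substituting (1, 1) into the claim:
LHS = e^(1+1) = e^2 ≈ 7.389
RHS = e^1 + e^1 = 2·e ≈ 5.437

Since LHS ≠ RHS, this pair disproves the claim, and no lexicographically smaller pair (a ≤ b, positive integers) does.

For instance (1, 8) is also a counterexample (LHS = e^9 ≈ 8103, RHS = e + e^8 ≈ 2984), but it's lexicographically larger.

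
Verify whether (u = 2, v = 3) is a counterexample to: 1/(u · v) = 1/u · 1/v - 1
Substituting u = 2, v = 3:
LHS = 1/(2 · 3) = 1/6
RHS = 1/2 · 1/3 - 1 = -5/6

Since LHS ≠ RHS, this pair disproves the claim.

Answer: Yes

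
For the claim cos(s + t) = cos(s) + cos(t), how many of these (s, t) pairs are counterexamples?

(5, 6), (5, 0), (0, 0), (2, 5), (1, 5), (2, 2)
6

Testing each pair:
(5, 6): LHS = cos(11) ≈ 0.004426, RHS = cos(5) + cos(6) ≈ 1.244 → counterexample
(5, 0): LHS = cos(5) ≈ 0.2837, RHS = cos(5) + 1 ≈ 1.284 → counterexample
(0, 0): LHS = 1, RHS = 2 → counterexample
(2, 5): LHS = cos(7) ≈ 0.7539, RHS = cos(2) + cos(5) ≈ -0.1325 → counterexample
(1, 5): LHS = cos(6) ≈ 0.9602, RHS = cos(5) + cos(1) ≈ 0.824 → counterexample
(2, 2): LHS = cos(4) ≈ -0.6536, RHS = 2·cos(2) ≈ -0.8323 → counterexample

That makes 6 counterexamples.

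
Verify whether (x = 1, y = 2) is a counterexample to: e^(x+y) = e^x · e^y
Substituting x = 1, y = 2:
LHS = e^(1+2) = e^3 ≈ 20.09
RHS = e^1 · e^2 = e^3 ≈ 20.09

The sides agree, so this pair does not disprove the claim.

Answer: No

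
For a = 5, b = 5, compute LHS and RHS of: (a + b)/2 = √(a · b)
LHS = (5 + 5)/2 = 5
RHS = √(5 · 5) = 5

LHS = RHS: the two sides agree.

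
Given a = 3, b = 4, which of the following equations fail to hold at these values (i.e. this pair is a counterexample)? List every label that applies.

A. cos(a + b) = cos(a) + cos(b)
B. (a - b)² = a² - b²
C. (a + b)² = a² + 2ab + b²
Evaluating each claim at the given values:
A. LHS = cos(7) ≈ 0.7539, RHS = cos(3) + cos(4) ≈ -1.644 → fails here (LHS ≠ RHS)
B. LHS = 1, RHS = -7 → fails here (LHS ≠ RHS)
C. LHS = 49, RHS = 49 → holds here (LHS = RHS)

Answer: A, B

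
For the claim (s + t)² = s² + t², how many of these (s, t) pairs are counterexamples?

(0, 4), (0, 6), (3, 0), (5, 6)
1

Testing each pair:
(0, 4): LHS = 16, RHS = 16 → satisfies claim
(0, 6): LHS = 36, RHS = 36 → satisfies claim
(3, 0): LHS = 9, RHS = 9 → satisfies claim
(5, 6): LHS = 121, RHS = 61 → counterexample

That makes 1 counterexample.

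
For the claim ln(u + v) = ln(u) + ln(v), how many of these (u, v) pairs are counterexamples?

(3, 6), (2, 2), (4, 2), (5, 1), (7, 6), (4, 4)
Testing each pair:
(3, 6): LHS = ln(9) ≈ 2.197, RHS = ln(3) + ln(6) ≈ 2.89 → counterexample
(2, 2): LHS = ln(4) ≈ 1.386, RHS = 2·ln(2) ≈ 1.386 → satisfies claim
(4, 2): LHS = ln(6) ≈ 1.792, RHS = ln(2) + ln(4) ≈ 2.079 → counterexample
(5, 1): LHS = ln(6) ≈ 1.792, RHS = ln(5) ≈ 1.609 → counterexample
(7, 6): LHS = ln(13) ≈ 2.565, RHS = ln(6) + ln(7) ≈ 3.738 → counterexample
(4, 4): LHS = ln(8) ≈ 2.079, RHS = 2·ln(4) ≈ 2.773 → counterexample

That makes 5 counterexamples.

Answer: 5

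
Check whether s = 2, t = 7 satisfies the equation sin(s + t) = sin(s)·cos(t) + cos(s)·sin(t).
Holds

Substituting s = 2, t = 7:

LHS = sin(2 + 7) = sin(9) ≈ 0.4121
RHS = sin(2)·cos(7) + cos(2)·sin(7) = sin(7)·cos(2) + sin(2)·cos(7) ≈ 0.4121

LHS = RHS, so the equation holds at this point.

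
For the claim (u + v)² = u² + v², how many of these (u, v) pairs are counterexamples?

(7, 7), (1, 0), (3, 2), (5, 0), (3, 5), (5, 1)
Testing each pair:
(7, 7): LHS = 196, RHS = 98 → counterexample
(1, 0): LHS = 1, RHS = 1 → satisfies claim
(3, 2): LHS = 25, RHS = 13 → counterexample
(5, 0): LHS = 25, RHS = 25 → satisfies claim
(3, 5): LHS = 64, RHS = 34 → counterexample
(5, 1): LHS = 36, RHS = 26 → counterexample

That makes 4 counterexamples.

Answer: 4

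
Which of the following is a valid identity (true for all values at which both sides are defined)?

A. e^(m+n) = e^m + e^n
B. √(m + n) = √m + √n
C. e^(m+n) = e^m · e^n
C

A: fails at (3, 4) — LHS = e^7 ≈ 1097, RHS = e^3 + e^4 ≈ 74.68.
B: fails at (6, 7) — LHS = √(13) ≈ 3.606, RHS = √(6) + √(7) ≈ 5.095.
C: holds — e.g. at (4, 4), both sides equal e^8 ≈ 2981.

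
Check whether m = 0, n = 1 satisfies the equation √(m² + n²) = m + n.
Holds

Substituting m = 0, n = 1:

LHS = √(0² + 1²) = 1
RHS = 0 + 1 = 1

LHS = RHS, so the equation holds at this point.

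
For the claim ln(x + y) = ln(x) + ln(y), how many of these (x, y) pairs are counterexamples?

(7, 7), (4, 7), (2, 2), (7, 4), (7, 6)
4

Testing each pair:
(7, 7): LHS = ln(14) ≈ 2.639, RHS = 2·ln(7) ≈ 3.892 → counterexample
(4, 7): LHS = ln(11) ≈ 2.398, RHS = ln(4) + ln(7) ≈ 3.332 → counterexample
(2, 2): LHS = ln(4) ≈ 1.386, RHS = 2·ln(2) ≈ 1.386 → satisfies claim
(7, 4): LHS = ln(11) ≈ 2.398, RHS = ln(4) + ln(7) ≈ 3.332 → counterexample
(7, 6): LHS = ln(13) ≈ 2.565, RHS = ln(6) + ln(7) ≈ 3.738 → counterexample

That makes 4 counterexamples.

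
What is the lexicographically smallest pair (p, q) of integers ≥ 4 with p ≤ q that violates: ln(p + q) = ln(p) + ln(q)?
Substituting (4, 4) into the claim:
LHS = ln(4 + 4) = ln(8) ≈ 2.079
RHS = ln(4) + ln(4) = 2·ln(4) ≈ 2.773

Since LHS ≠ RHS, this pair disproves the claim, and no lexicographically smaller pair (p ≤ q, integers ≥ 4) does.

For instance (4, 7) is also a counterexample (LHS = ln(11) ≈ 2.398, RHS = ln(4) + ln(7) ≈ 3.332), but it's lexicographically larger.

Answer: (p, q) = (4, 4)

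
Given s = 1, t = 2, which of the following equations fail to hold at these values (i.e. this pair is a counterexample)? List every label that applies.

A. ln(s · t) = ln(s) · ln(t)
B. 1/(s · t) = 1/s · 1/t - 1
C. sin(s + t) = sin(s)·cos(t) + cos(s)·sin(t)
Evaluating each claim at the given values:
A. LHS = ln(2) ≈ 0.6931, RHS = 0 → fails here (LHS ≠ RHS)
B. LHS = 1/2, RHS = -1/2 → fails here (LHS ≠ RHS)
C. LHS = sin(3) ≈ 0.1411, RHS = sin(1)·cos(2) + sin(2)·cos(1) ≈ 0.1411 → holds here (LHS = RHS)

Answer: A, B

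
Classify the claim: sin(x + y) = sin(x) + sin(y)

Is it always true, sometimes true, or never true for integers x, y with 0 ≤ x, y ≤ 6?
It holds at (x, y) = (6, 0) (both sides equal sin(6) ≈ -0.2794), but fails at (x, y) = (1, 5) (LHS = sin(6) ≈ -0.2794, RHS = sin(5) + sin(1) ≈ -0.1175).

Answer: Sometimes true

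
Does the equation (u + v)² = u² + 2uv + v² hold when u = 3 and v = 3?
Holds

Substituting u = 3, v = 3:

LHS = (3 + 3)² = 36
RHS = 3² + 2·3·3 + 3² = 36

LHS = RHS, so the equation holds at this point.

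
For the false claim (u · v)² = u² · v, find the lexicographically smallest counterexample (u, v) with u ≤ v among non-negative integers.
Substituting (1, 2) into the claim:
LHS = (1 · 2)² = 4
RHS = 1² · 2 = 2

Since LHS ≠ RHS, this pair disproves the claim, and no lexicographically smaller pair (u ≤ v, non-negative integers) does.

For instance (4, 6) is also a counterexample (LHS = 576, RHS = 96), but it's lexicographically larger.

Answer: (u, v) = (1, 2)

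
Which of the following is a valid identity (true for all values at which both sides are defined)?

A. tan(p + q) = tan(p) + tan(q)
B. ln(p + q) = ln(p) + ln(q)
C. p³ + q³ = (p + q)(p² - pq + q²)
C

A: fails at (3, 7) — LHS = tan(10) ≈ 0.6484, RHS = tan(3) + tan(7) ≈ 0.7289.
B: fails at (6, 7) — LHS = ln(13) ≈ 2.565, RHS = ln(6) + ln(7) ≈ 3.738.
C: holds — e.g. at (4, 4), both sides equal 128.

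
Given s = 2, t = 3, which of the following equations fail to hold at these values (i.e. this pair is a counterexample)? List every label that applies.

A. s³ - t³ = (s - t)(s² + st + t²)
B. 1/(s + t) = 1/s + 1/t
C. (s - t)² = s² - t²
Evaluating each claim at the given values:
A. LHS = -19, RHS = -19 → holds here (LHS = RHS)
B. LHS = 1/5, RHS = 5/6 → fails here (LHS ≠ RHS)
C. LHS = 1, RHS = -5 → fails here (LHS ≠ RHS)

Answer: B, C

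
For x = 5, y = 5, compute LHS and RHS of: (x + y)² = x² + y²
LHS = (5 + 5)² = 100
RHS = 5² + 5² = 50

LHS ≠ RHS, so the equation does not hold here.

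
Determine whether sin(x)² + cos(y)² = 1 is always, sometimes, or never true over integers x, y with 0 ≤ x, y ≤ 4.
It holds at (x, y) = (4, 4) (both sides equal 1), but fails at (x, y) = (4, 3) (LHS = sin(4)² + cos(3)² ≈ 1.553, RHS = 1).

Answer: Sometimes true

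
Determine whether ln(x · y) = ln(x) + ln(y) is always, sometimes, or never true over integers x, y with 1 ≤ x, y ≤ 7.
The identity holds for every pair in the range. For instance at (x, y) = (7, 1): both sides equal ln(7) ≈ 1.946.

Answer: Always true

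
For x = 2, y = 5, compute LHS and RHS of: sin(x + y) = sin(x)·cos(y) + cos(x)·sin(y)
LHS = sin(2 + 5) = sin(7) ≈ 0.657
RHS = sin(2)·cos(5) + cos(2)·sin(5) = sin(2)·cos(5) + sin(5)·cos(2) ≈ 0.657

LHS = RHS: the two sides agree.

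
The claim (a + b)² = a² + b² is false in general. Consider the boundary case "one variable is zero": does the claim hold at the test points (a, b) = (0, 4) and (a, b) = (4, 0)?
At (0, 4): LHS = 16, RHS = 16 → equal
At (4, 0): LHS = 16, RHS = 16 → equal

So the claim does hold at both of these boundary points, even though it is not an identity.

Answer: Yes, holds at both test points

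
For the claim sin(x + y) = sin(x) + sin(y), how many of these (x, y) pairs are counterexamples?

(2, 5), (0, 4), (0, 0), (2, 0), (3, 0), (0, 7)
Testing each pair:
(2, 5): LHS = sin(7) ≈ 0.657, RHS = sin(5) + sin(2) ≈ -0.04963 → counterexample
(0, 4): LHS = sin(4) ≈ -0.7568, RHS = sin(4) ≈ -0.7568 → satisfies claim
(0, 0): LHS = 0, RHS = 0 → satisfies claim
(2, 0): LHS = sin(2) ≈ 0.9093, RHS = sin(2) ≈ 0.9093 → satisfies claim
(3, 0): LHS = sin(3) ≈ 0.1411, RHS = sin(3) ≈ 0.1411 → satisfies claim
(0, 7): LHS = sin(7) ≈ 0.657, RHS = sin(7) ≈ 0.657 → satisfies claim

That makes 1 counterexample.

Answer: 1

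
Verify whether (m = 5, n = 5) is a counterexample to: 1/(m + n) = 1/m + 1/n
Yes

Substituting m = 5, n = 5:
LHS = 1/(5 + 5) = 1/10
RHS = 1/5 + 1/5 = 2/5

Since LHS ≠ RHS, this pair disproves the claim.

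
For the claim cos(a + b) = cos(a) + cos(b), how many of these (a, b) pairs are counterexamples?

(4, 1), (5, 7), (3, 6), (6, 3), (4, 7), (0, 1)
6

Testing each pair:
(4, 1): LHS = cos(5) ≈ 0.2837, RHS = cos(4) + cos(1) ≈ -0.1133 → counterexample
(5, 7): LHS = cos(12) ≈ 0.8439, RHS = cos(5) + cos(7) ≈ 1.038 → counterexample
(3, 6): LHS = cos(9) ≈ -0.9111, RHS = cos(3) + cos(6) ≈ -0.02982 → counterexample
(6, 3): LHS = cos(9) ≈ -0.9111, RHS = cos(3) + cos(6) ≈ -0.02982 → counterexample
(4, 7): LHS = cos(11) ≈ 0.004426, RHS = cos(4) + cos(7) ≈ 0.1003 → counterexample
(0, 1): LHS = cos(1) ≈ 0.5403, RHS = cos(1) + 1 ≈ 1.54 → counterexample

That makes 6 counterexamples.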